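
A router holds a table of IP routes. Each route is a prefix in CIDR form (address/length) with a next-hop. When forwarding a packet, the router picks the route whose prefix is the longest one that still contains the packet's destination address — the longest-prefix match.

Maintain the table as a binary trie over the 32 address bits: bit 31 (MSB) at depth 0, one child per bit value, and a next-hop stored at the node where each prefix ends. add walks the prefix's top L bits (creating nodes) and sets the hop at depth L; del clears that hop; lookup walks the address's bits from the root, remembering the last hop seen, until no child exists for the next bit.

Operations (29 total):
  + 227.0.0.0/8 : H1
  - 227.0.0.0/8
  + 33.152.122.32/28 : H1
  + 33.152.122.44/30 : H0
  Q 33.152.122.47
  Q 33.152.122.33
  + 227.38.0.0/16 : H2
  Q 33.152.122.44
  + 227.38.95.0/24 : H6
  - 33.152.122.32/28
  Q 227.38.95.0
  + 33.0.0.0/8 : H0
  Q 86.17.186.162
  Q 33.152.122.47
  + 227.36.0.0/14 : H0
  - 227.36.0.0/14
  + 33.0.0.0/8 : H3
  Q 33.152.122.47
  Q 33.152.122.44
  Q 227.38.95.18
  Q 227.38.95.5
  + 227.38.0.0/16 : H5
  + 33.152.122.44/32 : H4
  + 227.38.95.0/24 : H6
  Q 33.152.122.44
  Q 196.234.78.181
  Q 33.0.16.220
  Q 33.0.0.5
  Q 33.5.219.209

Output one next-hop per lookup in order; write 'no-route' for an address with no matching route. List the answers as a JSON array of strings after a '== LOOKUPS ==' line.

Apply in order:
  + 227.0.0.0/8 (H1) depth=8
  - 227.0.0.0/8 clear@8
  + 33.152.122.32/28 (H1) depth=28
  + 33.152.122.44/30 (H0) depth=30
  ? 33.152.122.47  path d0:-→d1:-→d2:-→d3:-→d4:-→d5:-→d6:-→d7:-→d8:-→d9:-→d10:-→d11:-→d12:-→d13:-→d14:-→d15:-→d16:-→d17:-→d18:-→d19:-→d20:-→d21:-→d22:-→d23:-→d24:-→d25:-→d26:-→d27:-→d28:H1→d29:-→d30:H0  best=H0
  ? 33.152.122.33  path d0:-→d1:-→d2:-→d3:-→d4:-→d5:-→d6:-→d7:-→d8:-→d9:-→d10:-→d11:-→d12:-→d13:-→d14:-→d15:-→d16:-→d17:-→d18:-→d19:-→d20:-→d21:-→d22:-→d23:-→d24:-→d25:-→d26:-→d27:-→d28:H1  best=H1
  + 227.38.0.0/16 (H2) depth=16
  ? 33.152.122.44  path d0:-→d1:-→d2:-→d3:-→d4:-→d5:-→d6:-→d7:-→d8:-→d9:-→d10:-→d11:-→d12:-→d13:-→d14:-→d15:-→d16:-→d17:-→d18:-→d19:-→d20:-→d21:-→d22:-→d23:-→d24:-→d25:-→d26:-→d27:-→d28:H1→d29:-→d30:H0  best=H0
  + 227.38.95.0/24 (H6) depth=24
  - 33.152.122.32/28 clear@28
  ? 227.38.95.0  path d0:-→d1:-→d2:-→d3:-→d4:-→d5:-→d6:-→d7:-→d8:-→d9:-→d10:-→d11:-→d12:-→d13:-→d14:-→d15:-→d16:H2→d17:-→d18:-→d19:-→d20:-→d21:-→d22:-→d23:-→d24:H6  best=H6
  + 33.0.0.0/8 (H0) depth=8
  ? 86.17.186.162  path d0:-→d1:-  best=no-route
  ? 33.152.122.47  path d0:-→d1:-→d2:-→d3:-→d4:-→d5:-→d6:-→d7:-→d8:H0→d9:-→d10:-→d11:-→d12:-→d13:-→d14:-→d15:-→d16:-→d17:-→d18:-→d19:-→d20:-→d21:-→d22:-→d23:-→d24:-→d25:-→d26:-→d27:-→d28:-→d29:-→d30:H0  best=H0
  + 227.36.0.0/14 (H0) depth=14
  - 227.36.0.0/14 clear@14
  + 33.0.0.0/8 (H3) depth=8
  ? 33.152.122.47  path d0:-→d1:-→d2:-→d3:-→d4:-→d5:-→d6:-→d7:-→d8:H3→d9:-→d10:-→d11:-→d12:-→d13:-→d14:-→d15:-→d16:-→d17:-→d18:-→d19:-→d20:-→d21:-→d22:-→d23:-→d24:-→d25:-→d26:-→d27:-→d28:-→d29:-→d30:H0  best=H0
  ? 33.152.122.44  path d0:-→d1:-→d2:-→d3:-→d4:-→d5:-→d6:-→d7:-→d8:H3→d9:-→d10:-→d11:-→d12:-→d13:-→d14:-→d15:-→d16:-→d17:-→d18:-→d19:-→d20:-→d21:-→d22:-→d23:-→d24:-→d25:-→d26:-→d27:-→d28:-→d29:-→d30:H0  best=H0
  ? 227.38.95.18  path d0:-→d1:-→d2:-→d3:-→d4:-→d5:-→d6:-→d7:-→d8:-→d9:-→d10:-→d11:-→d12:-→d13:-→d14:-→d15:-→d16:H2→d17:-→d18:-→d19:-→d20:-→d21:-→d22:-→d23:-→d24:H6  best=H6
  ? 227.38.95.5  path d0:-→d1:-→d2:-→d3:-→d4:-→d5:-→d6:-→d7:-→d8:-→d9:-→d10:-→d11:-→d12:-→d13:-→d14:-→d15:-→d16:H2→d17:-→d18:-→d19:-→d20:-→d21:-→d22:-→d23:-→d24:H6  best=H6
  + 227.38.0.0/16 (H5) depth=16
  + 33.152.122.44/32 (H4) depth=32
  + 227.38.95.0/24 (H6) depth=24
  ? 33.152.122.44  path d0:-→d1:-→d2:-→d3:-→d4:-→d5:-→d6:-→d7:-→d8:H3→d9:-→d10:-→d11:-→d12:-→d13:-→d14:-→d15:-→d16:-→d17:-→d18:-→d19:-→d20:-→d21:-→d22:-→d23:-→d24:-→d25:-→d26:-→d27:-→d28:-→d29:-→d30:H0→d31:-→d32:H4  best=H4
  ? 196.234.78.181  path d0:-→d1:-→d2:-  best=no-route
  ? 33.0.16.220  path d0:-→d1:-→d2:-→d3:-→d4:-→d5:-→d6:-→d7:-→d8:H3  best=H3
  ? 33.0.0.5  path d0:-→d1:-→d2:-→d3:-→d4:-→d5:-→d6:-→d7:-→d8:H3  best=H3
  ? 33.5.219.209  path d0:-→d1:-→d2:-→d3:-→d4:-→d5:-→d6:-→d7:-→d8:H3  best=H3

== LOOKUPS ==
["H0","H1","H0","H6","no-route","H0","H0","H0","H6","H6","H4","no-route","H3","H3","H3"]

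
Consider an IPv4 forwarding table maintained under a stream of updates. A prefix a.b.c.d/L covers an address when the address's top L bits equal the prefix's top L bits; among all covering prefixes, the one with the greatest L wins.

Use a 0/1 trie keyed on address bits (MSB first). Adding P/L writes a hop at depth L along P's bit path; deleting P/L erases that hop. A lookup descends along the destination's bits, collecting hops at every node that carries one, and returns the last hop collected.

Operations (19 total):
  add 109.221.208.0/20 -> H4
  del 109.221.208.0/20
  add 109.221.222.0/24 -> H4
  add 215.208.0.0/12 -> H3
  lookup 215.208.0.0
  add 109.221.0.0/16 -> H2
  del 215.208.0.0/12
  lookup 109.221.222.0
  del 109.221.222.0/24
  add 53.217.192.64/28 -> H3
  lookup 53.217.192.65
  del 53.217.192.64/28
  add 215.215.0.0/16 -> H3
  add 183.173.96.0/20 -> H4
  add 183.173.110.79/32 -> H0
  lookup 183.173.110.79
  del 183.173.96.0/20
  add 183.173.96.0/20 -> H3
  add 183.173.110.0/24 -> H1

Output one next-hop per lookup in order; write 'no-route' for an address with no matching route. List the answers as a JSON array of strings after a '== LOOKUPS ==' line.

Trace:
  + 109.221.208.0/20 (H4) depth=20
  del 109.221.208.0/20 (clear depth 20)
  + 109.221.222.0/24 (H4) depth=24
  + 215.208.0.0/12 (H3) depth=12
  Q 215.208.0.0: descend 110101111101 ; hops seen [H3] ; pick H3
  + 109.221.0.0/16 (H2) depth=16
  del 215.208.0.0/12 (clear depth 12)
  Q 109.221.222.0: descend 011011011101110111011110 ; hops seen [H2,H4] ; pick H4
  del 109.221.222.0/24 (clear depth 24)
  + 53.217.192.64/28 (H3) depth=28
  Q 53.217.192.65: descend 0011010111011001110000000100 ; hops seen [H3] ; pick H3
  del 53.217.192.64/28 (clear depth 28)
  + 215.215.0.0/16 (H3) depth=16
  + 183.173.96.0/20 (H4) depth=20
  + 183.173.110.79/32 (H0) depth=32
  Q 183.173.110.79: descend 10110111101011010110111001001111 ; hops seen [H4,H0] ; pick H0
  del 183.173.96.0/20 (clear depth 20)
  + 183.173.96.0/20 (H3) depth=20
  + 183.173.110.0/24 (H1) depth=24

== LOOKUPS ==
["H3","H4","H3","H0"]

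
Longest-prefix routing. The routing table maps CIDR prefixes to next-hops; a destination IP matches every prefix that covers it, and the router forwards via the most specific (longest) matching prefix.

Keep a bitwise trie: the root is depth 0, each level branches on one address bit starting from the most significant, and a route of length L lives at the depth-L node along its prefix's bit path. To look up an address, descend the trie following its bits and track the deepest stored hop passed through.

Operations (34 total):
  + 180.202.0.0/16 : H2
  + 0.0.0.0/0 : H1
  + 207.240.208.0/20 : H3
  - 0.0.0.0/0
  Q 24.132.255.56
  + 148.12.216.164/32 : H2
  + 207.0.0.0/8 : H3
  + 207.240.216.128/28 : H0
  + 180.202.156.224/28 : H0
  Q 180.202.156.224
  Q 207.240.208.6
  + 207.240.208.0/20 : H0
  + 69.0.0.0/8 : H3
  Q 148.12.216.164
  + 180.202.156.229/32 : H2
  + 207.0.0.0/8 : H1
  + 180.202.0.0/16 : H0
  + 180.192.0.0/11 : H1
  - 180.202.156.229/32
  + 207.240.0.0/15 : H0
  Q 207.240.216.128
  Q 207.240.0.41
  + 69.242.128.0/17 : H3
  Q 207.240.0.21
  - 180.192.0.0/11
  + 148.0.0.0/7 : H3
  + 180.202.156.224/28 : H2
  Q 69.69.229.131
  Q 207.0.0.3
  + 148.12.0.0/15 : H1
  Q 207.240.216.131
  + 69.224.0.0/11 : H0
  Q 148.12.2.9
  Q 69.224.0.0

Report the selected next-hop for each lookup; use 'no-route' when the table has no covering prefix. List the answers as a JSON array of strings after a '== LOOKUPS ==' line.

Apply in order:
  add 180.202.0.0/16 -> H2 at depth 16
  add 0.0.0.0/0 -> H1 at depth 0
  add 207.240.208.0/20 -> H3 at depth 20
  del 0.0.0.0/0 (clear depth 0)
  Q 24.132.255.56: descend ε ; hops seen [∅] ; pick no-route
  add 148.12.216.164/32 -> H2 at depth 32
  add 207.0.0.0/8 -> H3 at depth 8
  add 207.240.216.128/28 -> H0 at depth 28
  add 180.202.156.224/28 -> H0 at depth 28
  Q 180.202.156.224: descend 1011010011001010100111001110 ; hops seen [H2,H0] ; pick H0
  Q 207.240.208.6: descend 11001111111100001101 ; hops seen [H3,H3] ; pick H3
  add 207.240.208.0/20 -> H0 at depth 20
  add 69.0.0.0/8 -> H3 at depth 8
  Q 148.12.216.164: descend 10010100000011001101100010100100 ; hops seen [H2] ; pick H2
  add 180.202.156.229/32 -> H2 at depth 32
  add 207.0.0.0/8 -> H1 at depth 8
  add 180.202.0.0/16 -> H0 at depth 16
  add 180.192.0.0/11 -> H1 at depth 11
  del 180.202.156.229/32 (clear depth 32)
  add 207.240.0.0/15 -> H0 at depth 15
  Q 207.240.216.128: descend 1100111111110000110110001000 ; hops seen [H1,H0,H0,H0] ; pick H0
  Q 207.240.0.41: descend 1100111111110000 ; hops seen [H1,H0] ; pick H0
  add 69.242.128.0/17 -> H3 at depth 17
  Q 207.240.0.21: descend 1100111111110000 ; hops seen [H1,H0] ; pick H0
  del 180.192.0.0/11 (clear depth 11)
  add 148.0.0.0/7 -> H3 at depth 7
  add 180.202.156.224/28 -> H2 at depth 28
  Q 69.69.229.131: descend 01000101 ; hops seen [H3] ; pick H3
  Q 207.0.0.3: descend 11001111 ; hops seen [H1] ; pick H1
  add 148.12.0.0/15 -> H1 at depth 15
  Q 207.240.216.131: descend 1100111111110000110110001000 ; hops seen [H1,H0,H0,H0] ; pick H0
  add 69.224.0.0/11 -> H0 at depth 11
  Q 148.12.2.9: descend 1001010000001100 ; hops seen [H3,H1] ; pick H1
  Q 69.224.0.0: descend 01000101111 ; hops seen [H3,H0] ; pick H0

== LOOKUPS ==
["no-route","H0","H3","H2","H0","H0","H0","H3","H1","H0","H1","H0"]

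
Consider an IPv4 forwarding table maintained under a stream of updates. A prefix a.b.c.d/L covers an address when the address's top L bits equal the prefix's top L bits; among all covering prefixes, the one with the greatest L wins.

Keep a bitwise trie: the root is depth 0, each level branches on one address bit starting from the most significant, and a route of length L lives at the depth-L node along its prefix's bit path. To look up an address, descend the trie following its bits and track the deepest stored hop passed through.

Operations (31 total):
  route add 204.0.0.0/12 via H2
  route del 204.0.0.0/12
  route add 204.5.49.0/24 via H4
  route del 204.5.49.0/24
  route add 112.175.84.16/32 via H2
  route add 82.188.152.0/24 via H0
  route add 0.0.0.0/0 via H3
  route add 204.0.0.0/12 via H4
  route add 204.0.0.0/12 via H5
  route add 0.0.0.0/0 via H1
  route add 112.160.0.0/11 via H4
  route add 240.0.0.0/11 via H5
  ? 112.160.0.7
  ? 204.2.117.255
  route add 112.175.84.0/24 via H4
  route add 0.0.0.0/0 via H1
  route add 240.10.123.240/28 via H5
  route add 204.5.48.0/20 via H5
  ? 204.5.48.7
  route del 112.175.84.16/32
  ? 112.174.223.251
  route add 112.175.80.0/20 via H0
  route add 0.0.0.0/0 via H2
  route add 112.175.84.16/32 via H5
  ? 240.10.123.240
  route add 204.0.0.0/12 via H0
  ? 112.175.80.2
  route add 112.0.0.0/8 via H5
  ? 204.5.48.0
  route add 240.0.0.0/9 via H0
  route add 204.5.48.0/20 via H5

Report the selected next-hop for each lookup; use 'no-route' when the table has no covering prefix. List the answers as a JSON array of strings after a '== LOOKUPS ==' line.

Process each operation:
  + 204.0.0.0/12 (H2) depth=12
  - 204.0.0.0/12 clear@12
  + 204.5.49.0/24 (H4) depth=24
  - 204.5.49.0/24 clear@24
  + 112.175.84.16/32 (H2) depth=32
  + 82.188.152.0/24 (H0) depth=24
  + 0.0.0.0/0 (H3) depth=0
  + 204.0.0.0/12 (H4) depth=12
  + 204.0.0.0/12 (H5) depth=12
  + 0.0.0.0/0 (H1) depth=0
  + 112.160.0.0/11 (H4) depth=11
  + 240.0.0.0/11 (H5) depth=11
  Q 112.160.0.7: descend 011100001010 ; hops seen [H1,H4] ; pick H4
  Q 204.2.117.255: descend 1100110000000 ; hops seen [H1,H5] ; pick H5
  + 112.175.84.0/24 (H4) depth=24
  + 0.0.0.0/0 (H1) depth=0
  + 240.10.123.240/28 (H5) depth=28
  + 204.5.48.0/20 (H5) depth=20
  Q 204.5.48.7: descend 11001100000001010011000 ; hops seen [H1,H5,H5] ; pick H5
  - 112.175.84.16/32 clear@32
  Q 112.174.223.251: descend 011100001010111 ; hops seen [H1,H4] ; pick H4
  + 112.175.80.0/20 (H0) depth=20
  + 0.0.0.0/0 (H2) depth=0
  + 112.175.84.16/32 (H5) depth=32
  Q 240.10.123.240: descend 1111000000001010011110111111 ; hops seen [H2,H5,H5] ; pick H5
  + 204.0.0.0/12 (H0) depth=12
  Q 112.175.80.2: descend 011100001010111101010 ; hops seen [H2,H4,H0] ; pick H0
  + 112.0.0.0/8 (H5) depth=8
  Q 204.5.48.0: descend 11001100000001010011000 ; hops seen [H2,H0,H5] ; pick H5
  + 240.0.0.0/9 (H0) depth=9
  + 204.5.48.0/20 (H5) depth=20

== LOOKUPS ==
["H4","H5","H5","H4","H5","H0","H5"]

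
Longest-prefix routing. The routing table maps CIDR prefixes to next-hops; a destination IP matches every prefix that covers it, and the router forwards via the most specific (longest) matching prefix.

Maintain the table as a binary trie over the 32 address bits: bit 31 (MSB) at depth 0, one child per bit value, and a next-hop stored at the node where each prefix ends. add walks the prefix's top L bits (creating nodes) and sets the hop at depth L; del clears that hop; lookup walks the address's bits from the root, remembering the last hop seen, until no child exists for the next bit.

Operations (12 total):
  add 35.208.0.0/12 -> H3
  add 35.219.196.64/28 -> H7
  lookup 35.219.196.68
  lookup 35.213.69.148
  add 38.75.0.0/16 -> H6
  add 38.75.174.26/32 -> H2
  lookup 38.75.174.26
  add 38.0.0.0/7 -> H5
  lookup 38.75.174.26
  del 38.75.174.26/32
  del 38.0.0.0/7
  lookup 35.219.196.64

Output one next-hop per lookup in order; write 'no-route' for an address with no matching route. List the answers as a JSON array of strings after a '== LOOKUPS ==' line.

Apply in order:
  add 35.208.0.0/12 -> H3 at depth 12
  add 35.219.196.64/28 -> H7 at depth 28
  ? 35.219.196.68  path d0:-→d1:-→d2:-→d3:-→d4:-→d5:-→d6:-→d7:-→d8:-→d9:-→d10:-→d11:-→d12:H3→d13:-→d14:-→d15:-→d16:-→d17:-→d18:-→d19:-→d20:-→d21:-→d22:-→d23:-→d24:-→d25:-→d26:-→d27:-→d28:H7  best=H7
  ? 35.213.69.148  path d0:-→d1:-→d2:-→d3:-→d4:-→d5:-→d6:-→d7:-→d8:-→d9:-→d10:-→d11:-→d12:H3  best=H3
  add 38.75.0.0/16 -> H6 at depth 16
  add 38.75.174.26/32 -> H2 at depth 32
  ? 38.75.174.26  path d0:-→d1:-→d2:-→d3:-→d4:-→d5:-→d6:-→d7:-→d8:-→d9:-→d10:-→d11:-→d12:-→d13:-→d14:-→d15:-→d16:H6→d17:-→d18:-→d19:-→d20:-→d21:-→d22:-→d23:-→d24:-→d25:-→d26:-→d27:-→d28:-→d29:-→d30:-→d31:-→d32:H2  best=H2
  add 38.0.0.0/7 -> H5 at depth 7
  ? 38.75.174.26  path d0:-→d1:-→d2:-→d3:-→d4:-→d5:-→d6:-→d7:H5→d8:-→d9:-→d10:-→d11:-→d12:-→d13:-→d14:-→d15:-→d16:H6→d17:-→d18:-→d19:-→d20:-→d21:-→d22:-→d23:-→d24:-→d25:-→d26:-→d27:-→d28:-→d29:-→d30:-→d31:-→d32:H2  best=H2
  del 38.75.174.26/32 (clear depth 32)
  del 38.0.0.0/7 (clear depth 7)
  ? 35.219.196.64  path d0:-→d1:-→d2:-→d3:-→d4:-→d5:-→d6:-→d7:-→d8:-→d9:-→d10:-→d11:-→d12:H3→d13:-→d14:-→d15:-→d16:-→d17:-→d18:-→d19:-→d20:-→d21:-→d22:-→d23:-→d24:-→d25:-→d26:-→d27:-→d28:H7  best=H7

== LOOKUPS ==
["H7","H3","H2","H2","H7"]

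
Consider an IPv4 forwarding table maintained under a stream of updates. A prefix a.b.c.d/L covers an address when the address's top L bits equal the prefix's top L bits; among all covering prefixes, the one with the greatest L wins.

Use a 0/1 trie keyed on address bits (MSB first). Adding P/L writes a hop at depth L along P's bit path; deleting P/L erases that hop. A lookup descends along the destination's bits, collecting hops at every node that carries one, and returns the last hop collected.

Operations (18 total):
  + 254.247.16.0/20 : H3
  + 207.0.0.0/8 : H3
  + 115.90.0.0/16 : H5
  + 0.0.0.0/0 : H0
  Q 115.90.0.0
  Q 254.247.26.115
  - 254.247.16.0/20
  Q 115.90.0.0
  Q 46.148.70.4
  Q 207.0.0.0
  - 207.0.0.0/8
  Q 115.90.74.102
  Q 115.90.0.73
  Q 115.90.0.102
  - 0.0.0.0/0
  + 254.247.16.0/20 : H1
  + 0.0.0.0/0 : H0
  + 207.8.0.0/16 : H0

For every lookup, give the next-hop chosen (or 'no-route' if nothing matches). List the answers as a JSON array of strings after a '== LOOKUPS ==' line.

Apply in order:
  add 254.247.16.0/20 -> H3 at depth 20
  add 207.0.0.0/8 -> H3 at depth 8
  add 115.90.0.0/16 -> H5 at depth 16
  add 0.0.0.0/0 -> H0 at depth 0
  ? 115.90.0.0  path d0:H0→d1:-→d2:-→d3:-→d4:-→d5:-→d6:-→d7:-→d8:-→d9:-→d10:-→d11:-→d12:-→d13:-→d14:-→d15:-→d16:H5  best=H5
  ? 254.247.26.115  path d0:H0→d1:-→d2:-→d3:-→d4:-→d5:-→d6:-→d7:-→d8:-→d9:-→d10:-→d11:-→d12:-→d13:-→d14:-→d15:-→d16:-→d17:-→d18:-→d19:-→d20:H3  best=H3
  - 254.247.16.0/20 clear@20
  ? 115.90.0.0  path d0:H0→d1:-→d2:-→d3:-→d4:-→d5:-→d6:-→d7:-→d8:-→d9:-→d10:-→d11:-→d12:-→d13:-→d14:-→d15:-→d16:H5  best=H5
  ? 46.148.70.4  path d0:H0→d1:-  best=H0
  ? 207.0.0.0  path d0:H0→d1:-→d2:-→d3:-→d4:-→d5:-→d6:-→d7:-→d8:H3  best=H3
  - 207.0.0.0/8 clear@8
  ? 115.90.74.102  path d0:H0→d1:-→d2:-→d3:-→d4:-→d5:-→d6:-→d7:-→d8:-→d9:-→d10:-→d11:-→d12:-→d13:-→d14:-→d15:-→d16:H5  best=H5
  ? 115.90.0.73  path d0:H0→d1:-→d2:-→d3:-→d4:-→d5:-→d6:-→d7:-→d8:-→d9:-→d10:-→d11:-→d12:-→d13:-→d14:-→d15:-→d16:H5  best=H5
  ? 115.90.0.102  path d0:H0→d1:-→d2:-→d3:-→d4:-→d5:-→d6:-→d7:-→d8:-→d9:-→d10:-→d11:-→d12:-→d13:-→d14:-→d15:-→d16:H5  best=H5
  - 0.0.0.0/0 clear@0
  add 254.247.16.0/20 -> H1 at depth 20
  add 0.0.0.0/0 -> H0 at depth 0
  add 207.8.0.0/16 -> H0 at depth 16

== LOOKUPS ==
["H5","H3","H5","H0","H3","H5","H5","H5"]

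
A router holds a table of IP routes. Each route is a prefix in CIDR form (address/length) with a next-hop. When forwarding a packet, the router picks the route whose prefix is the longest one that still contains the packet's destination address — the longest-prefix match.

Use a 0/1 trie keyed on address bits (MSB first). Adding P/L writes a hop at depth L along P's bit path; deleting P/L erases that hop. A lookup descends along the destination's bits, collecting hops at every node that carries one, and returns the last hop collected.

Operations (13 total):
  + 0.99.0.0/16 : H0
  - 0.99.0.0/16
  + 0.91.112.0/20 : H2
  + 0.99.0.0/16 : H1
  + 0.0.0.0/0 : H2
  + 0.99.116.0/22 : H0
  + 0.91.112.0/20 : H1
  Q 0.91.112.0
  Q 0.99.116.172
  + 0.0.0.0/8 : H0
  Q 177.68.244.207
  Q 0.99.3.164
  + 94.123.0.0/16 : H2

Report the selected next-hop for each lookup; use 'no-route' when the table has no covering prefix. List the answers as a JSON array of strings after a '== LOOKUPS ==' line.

Trace:
  + 0.99.0.0/16 (H0) depth=16
  del 0.99.0.0/16 (clear depth 16)
  + 0.91.112.0/20 (H2) depth=20
  + 0.99.0.0/16 (H1) depth=16
  + 0.0.0.0/0 (H2) depth=0
  + 0.99.116.0/22 (H0) depth=22
  + 0.91.112.0/20 (H1) depth=20
  ? 0.91.112.0  path d0:H2→d1:-→d2:-→d3:-→d4:-→d5:-→d6:-→d7:-→d8:-→d9:-→d10:-→d11:-→d12:-→d13:-→d14:-→d15:-→d16:-→d17:-→d18:-→d19:-→d20:H1  best=H1
  ? 0.99.116.172  path d0:H2→d1:-→d2:-→d3:-→d4:-→d5:-→d6:-→d7:-→d8:-→d9:-→d10:-→d11:-→d12:-→d13:-→d14:-→d15:-→d16:H1→d17:-→d18:-→d19:-→d20:-→d21:-→d22:H0  best=H0
  + 0.0.0.0/8 (H0) depth=8
  ? 177.68.244.207  path d0:H2  best=H2
  ? 0.99.3.164  path d0:H2→d1:-→d2:-→d3:-→d4:-→d5:-→d6:-→d7:-→d8:H0→d9:-→d10:-→d11:-→d12:-→d13:-→d14:-→d15:-→d16:H1→d17:-  best=H1
  + 94.123.0.0/16 (H2) depth=16

== LOOKUPS ==
["H1","H0","H2","H1"]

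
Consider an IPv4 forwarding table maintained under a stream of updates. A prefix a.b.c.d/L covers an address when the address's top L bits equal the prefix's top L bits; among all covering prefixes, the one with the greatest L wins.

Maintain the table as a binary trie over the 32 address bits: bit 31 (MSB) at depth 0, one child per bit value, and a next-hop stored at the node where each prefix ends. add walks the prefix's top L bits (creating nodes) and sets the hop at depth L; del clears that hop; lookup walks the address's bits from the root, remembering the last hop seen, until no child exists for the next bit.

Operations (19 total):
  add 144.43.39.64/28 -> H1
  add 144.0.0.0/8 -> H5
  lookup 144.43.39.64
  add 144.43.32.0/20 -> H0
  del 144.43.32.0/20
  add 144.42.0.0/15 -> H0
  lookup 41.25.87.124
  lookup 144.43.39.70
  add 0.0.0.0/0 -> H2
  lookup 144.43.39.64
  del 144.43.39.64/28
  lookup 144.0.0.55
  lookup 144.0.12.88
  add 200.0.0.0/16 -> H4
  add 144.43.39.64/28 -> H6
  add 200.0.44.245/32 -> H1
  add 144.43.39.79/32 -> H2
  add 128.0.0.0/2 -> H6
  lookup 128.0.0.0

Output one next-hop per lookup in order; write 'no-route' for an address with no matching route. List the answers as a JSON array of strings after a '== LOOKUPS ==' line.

Process each operation:
  add 144.43.39.64/28 -> H1 at depth 28
  add 144.0.0.0/8 -> H5 at depth 8
  ? 144.43.39.64  path d0:-→d1:-→d2:-→d3:-→d4:-→d5:-→d6:-→d7:-→d8:H5→d9:-→d10:-→d11:-→d12:-→d13:-→d14:-→d15:-→d16:-→d17:-→d18:-→d19:-→d20:-→d21:-→d22:-→d23:-→d24:-→d25:-→d26:-→d27:-→d28:H1  best=H1
  add 144.43.32.0/20 -> H0 at depth 20
  del 144.43.32.0/20 (clear depth 20)
  add 144.42.0.0/15 -> H0 at depth 15
  ? 41.25.87.124  path d0:-  best=no-route
  ? 144.43.39.70  path d0:-→d1:-→d2:-→d3:-→d4:-→d5:-→d6:-→d7:-→d8:H5→d9:-→d10:-→d11:-→d12:-→d13:-→d14:-→d15:H0→d16:-→d17:-→d18:-→d19:-→d20:-→d21:-→d22:-→d23:-→d24:-→d25:-→d26:-→d27:-→d28:H1  best=H1
  add 0.0.0.0/0 -> H2 at depth 0
  ? 144.43.39.64  path d0:H2→d1:-→d2:-→d3:-→d4:-→d5:-→d6:-→d7:-→d8:H5→d9:-→d10:-→d11:-→d12:-→d13:-→d14:-→d15:H0→d16:-→d17:-→d18:-→d19:-→d20:-→d21:-→d22:-→d23:-→d24:-→d25:-→d26:-→d27:-→d28:H1  best=H1
  del 144.43.39.64/28 (clear depth 28)
  ? 144.0.0.55  path d0:H2→d1:-→d2:-→d3:-→d4:-→d5:-→d6:-→d7:-→d8:H5→d9:-→d10:-  best=H5
  ? 144.0.12.88  path d0:H2→d1:-→d2:-→d3:-→d4:-→d5:-→d6:-→d7:-→d8:H5→d9:-→d10:-  best=H5
  add 200.0.0.0/16 -> H4 at depth 16
  add 144.43.39.64/28 -> H6 at depth 28
  add 200.0.44.245/32 -> H1 at depth 32
  add 144.43.39.79/32 -> H2 at depth 32
  add 128.0.0.0/2 -> H6 at depth 2
  ? 128.0.0.0  path d0:H2→d1:-→d2:H6→d3:-  best=H6

== LOOKUPS ==
["H1","no-route","H1","H1","H5","H5","H6"]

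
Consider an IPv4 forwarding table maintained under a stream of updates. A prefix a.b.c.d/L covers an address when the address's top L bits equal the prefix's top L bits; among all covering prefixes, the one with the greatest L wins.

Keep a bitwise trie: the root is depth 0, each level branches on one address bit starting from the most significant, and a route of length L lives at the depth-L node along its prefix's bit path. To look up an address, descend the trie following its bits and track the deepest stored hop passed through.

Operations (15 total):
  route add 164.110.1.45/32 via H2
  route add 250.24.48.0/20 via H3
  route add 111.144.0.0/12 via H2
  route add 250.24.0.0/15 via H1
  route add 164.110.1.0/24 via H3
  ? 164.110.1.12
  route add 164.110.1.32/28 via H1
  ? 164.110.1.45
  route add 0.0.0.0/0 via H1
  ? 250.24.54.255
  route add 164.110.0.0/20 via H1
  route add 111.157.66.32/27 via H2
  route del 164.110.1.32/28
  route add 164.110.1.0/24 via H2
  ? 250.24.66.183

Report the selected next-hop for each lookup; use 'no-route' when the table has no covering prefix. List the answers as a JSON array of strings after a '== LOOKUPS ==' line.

Process each operation:
  add 164.110.1.45/32 -> H2 at depth 32
  add 250.24.48.0/20 -> H3 at depth 20
  add 111.144.0.0/12 -> H2 at depth 12
  add 250.24.0.0/15 -> H1 at depth 15
  add 164.110.1.0/24 -> H3 at depth 24
  Q 164.110.1.12: descend 10100100011011100000000100 ; hops seen [H3] ; pick H3
  add 164.110.1.32/28 -> H1 at depth 28
  Q 164.110.1.45: descend 10100100011011100000000100101101 ; hops seen [H3,H1,H2] ; pick H2
  add 0.0.0.0/0 -> H1 at depth 0
  Q 250.24.54.255: descend 11111010000110000011 ; hops seen [H1,H1,H3] ; pick H3
  add 164.110.0.0/20 -> H1 at depth 20
  add 111.157.66.32/27 -> H2 at depth 27
  del 164.110.1.32/28 (clear depth 28)
  add 164.110.1.0/24 -> H2 at depth 24
  Q 250.24.66.183: descend 11111010000110000 ; hops seen [H1,H1] ; pick H1

== LOOKUPS ==
["H3","H2","H3","H1"]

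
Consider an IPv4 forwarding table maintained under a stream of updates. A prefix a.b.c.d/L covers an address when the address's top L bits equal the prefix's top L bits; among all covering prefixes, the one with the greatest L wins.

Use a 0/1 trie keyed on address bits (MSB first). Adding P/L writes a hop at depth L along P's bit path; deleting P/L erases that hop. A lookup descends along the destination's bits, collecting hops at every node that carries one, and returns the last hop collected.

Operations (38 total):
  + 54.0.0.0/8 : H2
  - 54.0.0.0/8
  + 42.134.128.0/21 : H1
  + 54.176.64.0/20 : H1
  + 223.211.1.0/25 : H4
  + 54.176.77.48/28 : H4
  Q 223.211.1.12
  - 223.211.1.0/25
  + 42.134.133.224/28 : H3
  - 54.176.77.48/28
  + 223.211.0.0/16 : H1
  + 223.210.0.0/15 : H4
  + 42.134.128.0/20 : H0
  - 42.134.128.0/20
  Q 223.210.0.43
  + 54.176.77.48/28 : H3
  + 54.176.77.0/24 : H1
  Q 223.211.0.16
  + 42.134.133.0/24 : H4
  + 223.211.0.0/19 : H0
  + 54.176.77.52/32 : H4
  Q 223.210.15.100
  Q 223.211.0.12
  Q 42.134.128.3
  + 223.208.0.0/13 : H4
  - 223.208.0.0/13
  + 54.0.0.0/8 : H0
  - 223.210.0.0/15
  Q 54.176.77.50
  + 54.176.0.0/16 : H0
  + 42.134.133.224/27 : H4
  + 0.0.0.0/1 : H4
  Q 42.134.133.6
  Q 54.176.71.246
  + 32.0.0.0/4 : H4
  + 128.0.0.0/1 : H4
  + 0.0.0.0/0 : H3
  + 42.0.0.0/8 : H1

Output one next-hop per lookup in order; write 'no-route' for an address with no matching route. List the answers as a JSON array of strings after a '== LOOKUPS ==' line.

Apply in order:
  + 54.0.0.0/8 (H2) depth=8
  del 54.0.0.0/8 (clear depth 8)
  + 42.134.128.0/21 (H1) depth=21
  + 54.176.64.0/20 (H1) depth=20
  + 223.211.1.0/25 (H4) depth=25
  + 54.176.77.48/28 (H4) depth=28
  lookup 223.211.1.12: bits 1101111111010011000000010 walk d0:-→d1:-→d2:-→d3:-→d4:-→d5:-→d6:-→d7:-→d8:-→d9:-→d10:-→d11:-→d12:-→d13:-→d14:-→d15:-→d16:-→d17:-→d18:-→d19:-→d20:-→d21:-→d22:-→d23:-→d24:-→d25:H4 -> H4
  del 223.211.1.0/25 (clear depth 25)
  + 42.134.133.224/28 (H3) depth=28
  del 54.176.77.48/28 (clear depth 28)
  + 223.211.0.0/16 (H1) depth=16
  + 223.210.0.0/15 (H4) depth=15
  + 42.134.128.0/20 (H0) depth=20
  del 42.134.128.0/20 (clear depth 20)
  lookup 223.210.0.43: bits 110111111101001 walk d0:-→d1:-→d2:-→d3:-→d4:-→d5:-→d6:-→d7:-→d8:-→d9:-→d10:-→d11:-→d12:-→d13:-→d14:-→d15:H4 -> H4
  + 54.176.77.48/28 (H3) depth=28
  + 54.176.77.0/24 (H1) depth=24
  lookup 223.211.0.16: bits 11011111110100110000000 walk d0:-→d1:-→d2:-→d3:-→d4:-→d5:-→d6:-→d7:-→d8:-→d9:-→d10:-→d11:-→d12:-→d13:-→d14:-→d15:H4→d16:H1→d17:-→d18:-→d19:-→d20:-→d21:-→d22:-→d23:- -> H1
  + 42.134.133.0/24 (H4) depth=24
  + 223.211.0.0/19 (H0) depth=19
  + 54.176.77.52/32 (H4) depth=32
  lookup 223.210.15.100: bits 110111111101001 walk d0:-→d1:-→d2:-→d3:-→d4:-→d5:-→d6:-→d7:-→d8:-→d9:-→d10:-→d11:-→d12:-→d13:-→d14:-→d15:H4 -> H4
  lookup 223.211.0.12: bits 11011111110100110000000 walk d0:-→d1:-→d2:-→d3:-→d4:-→d5:-→d6:-→d7:-→d8:-→d9:-→d10:-→d11:-→d12:-→d13:-→d14:-→d15:H4→d16:H1→d17:-→d18:-→d19:H0→d20:-→d21:-→d22:-→d23:- -> H0
  lookup 42.134.128.3: bits 001010101000011010000 walk d0:-→d1:-→d2:-→d3:-→d4:-→d5:-→d6:-→d7:-→d8:-→d9:-→d10:-→d11:-→d12:-→d13:-→d14:-→d15:-→d16:-→d17:-→d18:-→d19:-→d20:-→d21:H1 -> H1
  + 223.208.0.0/13 (H4) depth=13
  del 223.208.0.0/13 (clear depth 13)
  + 54.0.0.0/8 (H0) depth=8
  del 223.210.0.0/15 (clear depth 15)
  lookup 54.176.77.50: bits 00110110101100000100110100110 walk d0:-→d1:-→d2:-→d3:-→d4:-→d5:-→d6:-→d7:-→d8:H0→d9:-→d10:-→d11:-→d12:-→d13:-→d14:-→d15:-→d16:-→d17:-→d18:-→d19:-→d20:H1→d21:-→d22:-→d23:-→d24:H1→d25:-→d26:-→d27:-→d28:H3→d29:- -> H3
  + 54.176.0.0/16 (H0) depth=16
  + 42.134.133.224/27 (H4) depth=27
  + 0.0.0.0/1 (H4) depth=1
  lookup 42.134.133.6: bits 001010101000011010000101 walk d0:-→d1:H4→d2:-→d3:-→d4:-→d5:-→d6:-→d7:-→d8:-→d9:-→d10:-→d11:-→d12:-→d13:-→d14:-→d15:-→d16:-→d17:-→d18:-→d19:-→d20:-→d21:H1→d22:-→d23:-→d24:H4 -> H4
  lookup 54.176.71.246: bits 00110110101100000100 walk d0:-→d1:H4→d2:-→d3:-→d4:-→d5:-→d6:-→d7:-→d8:H0→d9:-→d10:-→d11:-→d12:-→d13:-→d14:-→d15:-→d16:H0→d17:-→d18:-→d19:-→d20:H1 -> H1
  + 32.0.0.0/4 (H4) depth=4
  + 128.0.0.0/1 (H4) depth=1
  + 0.0.0.0/0 (H3) depth=0
  + 42.0.0.0/8 (H1) depth=8

== LOOKUPS ==
["H4","H4","H1","H4","H0","H1","H3","H4","H1"]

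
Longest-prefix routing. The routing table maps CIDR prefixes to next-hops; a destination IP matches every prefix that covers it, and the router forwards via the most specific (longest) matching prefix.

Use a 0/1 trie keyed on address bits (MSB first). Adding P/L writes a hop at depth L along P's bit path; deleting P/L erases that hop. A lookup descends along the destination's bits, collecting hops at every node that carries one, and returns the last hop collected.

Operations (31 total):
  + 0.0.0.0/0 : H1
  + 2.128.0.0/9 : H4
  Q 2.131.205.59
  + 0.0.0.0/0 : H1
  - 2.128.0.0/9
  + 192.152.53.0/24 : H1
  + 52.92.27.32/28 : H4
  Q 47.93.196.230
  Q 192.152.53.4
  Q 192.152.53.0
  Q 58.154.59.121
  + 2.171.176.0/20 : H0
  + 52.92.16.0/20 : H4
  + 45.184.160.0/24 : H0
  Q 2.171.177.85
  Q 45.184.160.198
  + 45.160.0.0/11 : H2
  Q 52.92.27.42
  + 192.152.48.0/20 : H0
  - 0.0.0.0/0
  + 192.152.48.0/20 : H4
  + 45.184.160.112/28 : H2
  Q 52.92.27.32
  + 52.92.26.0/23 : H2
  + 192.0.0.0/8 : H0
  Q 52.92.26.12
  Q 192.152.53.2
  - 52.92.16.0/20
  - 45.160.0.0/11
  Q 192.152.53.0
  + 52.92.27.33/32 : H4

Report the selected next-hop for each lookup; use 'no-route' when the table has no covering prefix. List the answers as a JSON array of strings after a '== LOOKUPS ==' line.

Trace:
  add 0.0.0.0/0 -> H1 at depth 0
  add 2.128.0.0/9 -> H4 at depth 9
  Q 2.131.205.59: descend 000000101 ; hops seen [H1,H4] ; pick H4
  add 0.0.0.0/0 -> H1 at depth 0
  del 2.128.0.0/9 (clear depth 9)
  add 192.152.53.0/24 -> H1 at depth 24
  add 52.92.27.32/28 -> H4 at depth 28
  Q 47.93.196.230: descend 001 ; hops seen [H1] ; pick H1
  Q 192.152.53.4: descend 110000001001100000110101 ; hops seen [H1,H1] ; pick H1
  Q 192.152.53.0: descend 110000001001100000110101 ; hops seen [H1,H1] ; pick H1
  Q 58.154.59.121: descend 0011 ; hops seen [H1] ; pick H1
  add 2.171.176.0/20 -> H0 at depth 20
  add 52.92.16.0/20 -> H4 at depth 20
  add 45.184.160.0/24 -> H0 at depth 24
  Q 2.171.177.85: descend 00000010101010111011 ; hops seen [H1,H0] ; pick H0
  Q 45.184.160.198: descend 001011011011100010100000 ; hops seen [H1,H0] ; pick H0
  add 45.160.0.0/11 -> H2 at depth 11
  Q 52.92.27.42: descend 0011010001011100000110110010 ; hops seen [H1,H4,H4] ; pick H4
  add 192.152.48.0/20 -> H0 at depth 20
  del 0.0.0.0/0 (clear depth 0)
  add 192.152.48.0/20 -> H4 at depth 20
  add 45.184.160.112/28 -> H2 at depth 28
  Q 52.92.27.32: descend 0011010001011100000110110010 ; hops seen [H4,H4] ; pick H4
  add 52.92.26.0/23 -> H2 at depth 23
  add 192.0.0.0/8 -> H0 at depth 8
  Q 52.92.26.12: descend 00110100010111000001101 ; hops seen [H4,H2] ; pick H2
  Q 192.152.53.2: descend 110000001001100000110101 ; hops seen [H0,H4,H1] ; pick H1
  del 52.92.16.0/20 (clear depth 20)
  del 45.160.0.0/11 (clear depth 11)
  Q 192.152.53.0: descend 110000001001100000110101 ; hops seen [H0,H4,H1] ; pick H1
  add 52.92.27.33/32 -> H4 at depth 32

== LOOKUPS ==
["H4","H1","H1","H1","H1","H0","H0","H4","H4","H2","H1","H1"]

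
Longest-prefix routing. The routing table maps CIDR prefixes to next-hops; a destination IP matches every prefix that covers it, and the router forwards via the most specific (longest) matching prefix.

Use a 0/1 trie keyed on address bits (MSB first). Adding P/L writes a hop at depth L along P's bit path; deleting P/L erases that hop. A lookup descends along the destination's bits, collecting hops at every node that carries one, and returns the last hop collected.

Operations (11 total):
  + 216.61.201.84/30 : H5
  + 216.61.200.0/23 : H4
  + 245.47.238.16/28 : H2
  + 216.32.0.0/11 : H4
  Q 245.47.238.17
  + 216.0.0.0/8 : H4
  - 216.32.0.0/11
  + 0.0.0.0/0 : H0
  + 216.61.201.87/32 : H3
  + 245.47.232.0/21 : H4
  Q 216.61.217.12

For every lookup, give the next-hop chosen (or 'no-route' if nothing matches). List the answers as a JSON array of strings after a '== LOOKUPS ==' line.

Apply in order:
  add 216.61.201.84/30 -> H5 at depth 30
  add 216.61.200.0/23 -> H4 at depth 23
  add 245.47.238.16/28 -> H2 at depth 28
  add 216.32.0.0/11 -> H4 at depth 11
  lookup 245.47.238.17: bits 1111010100101111111011100001 walk d0:-→d1:-→d2:-→d3:-→d4:-→d5:-→d6:-→d7:-→d8:-→d9:-→d10:-→d11:-→d12:-→d13:-→d14:-→d15:-→d16:-→d17:-→d18:-→d19:-→d20:-→d21:-→d22:-→d23:-→d24:-→d25:-→d26:-→d27:-→d28:H2 -> H2
  add 216.0.0.0/8 -> H4 at depth 8
  del 216.32.0.0/11 (clear depth 11)
  add 0.0.0.0/0 -> H0 at depth 0
  add 216.61.201.87/32 -> H3 at depth 32
  add 245.47.232.0/21 -> H4 at depth 21
  lookup 216.61.217.12: bits 1101100000111101110 walk d0:H0→d1:-→d2:-→d3:-→d4:-→d5:-→d6:-→d7:-→d8:H4→d9:-→d10:-→d11:-→d12:-→d13:-→d14:-→d15:-→d16:-→d17:-→d18:-→d19:- -> H4

== LOOKUPS ==
["H2","H4"]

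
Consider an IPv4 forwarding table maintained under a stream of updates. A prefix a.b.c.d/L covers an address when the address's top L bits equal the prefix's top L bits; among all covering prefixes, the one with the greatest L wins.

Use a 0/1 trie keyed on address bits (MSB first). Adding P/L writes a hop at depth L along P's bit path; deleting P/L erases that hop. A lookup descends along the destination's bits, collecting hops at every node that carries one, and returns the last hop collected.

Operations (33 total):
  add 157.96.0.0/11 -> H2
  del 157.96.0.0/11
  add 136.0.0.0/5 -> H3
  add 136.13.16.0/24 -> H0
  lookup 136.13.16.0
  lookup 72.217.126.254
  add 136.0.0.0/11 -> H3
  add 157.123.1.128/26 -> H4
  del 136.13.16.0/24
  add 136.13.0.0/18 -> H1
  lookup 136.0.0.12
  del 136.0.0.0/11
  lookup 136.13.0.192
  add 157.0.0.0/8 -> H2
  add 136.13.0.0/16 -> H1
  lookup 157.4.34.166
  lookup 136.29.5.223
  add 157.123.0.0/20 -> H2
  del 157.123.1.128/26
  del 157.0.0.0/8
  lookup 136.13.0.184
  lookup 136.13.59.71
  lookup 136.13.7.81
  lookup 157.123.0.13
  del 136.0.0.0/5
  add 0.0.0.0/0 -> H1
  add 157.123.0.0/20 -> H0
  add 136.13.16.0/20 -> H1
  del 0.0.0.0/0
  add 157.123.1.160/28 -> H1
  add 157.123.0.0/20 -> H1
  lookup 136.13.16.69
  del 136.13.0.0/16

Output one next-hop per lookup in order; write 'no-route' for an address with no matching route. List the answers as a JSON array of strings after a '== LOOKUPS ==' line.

Process each operation:
  add 157.96.0.0/11 -> H2 at depth 11
  del 157.96.0.0/11 (clear depth 11)
  add 136.0.0.0/5 -> H3 at depth 5
  add 136.13.16.0/24 -> H0 at depth 24
  lookup 136.13.16.0: bits 100010000000110100010000 walk d0:-→d1:-→d2:-→d3:-→d4:-→d5:H3→d6:-→d7:-→d8:-→d9:-→d10:-→d11:-→d12:-→d13:-→d14:-→d15:-→d16:-→d17:-→d18:-→d19:-→d20:-→d21:-→d22:-→d23:-→d24:H0 -> H0
  lookup 72.217.126.254: bits ε walk d0:- -> no-route
  add 136.0.0.0/11 -> H3 at depth 11
  add 157.123.1.128/26 -> H4 at depth 26
  del 136.13.16.0/24 (clear depth 24)
  add 136.13.0.0/18 -> H1 at depth 18
  lookup 136.0.0.12: bits 100010000000 walk d0:-→d1:-→d2:-→d3:-→d4:-→d5:H3→d6:-→d7:-→d8:-→d9:-→d10:-→d11:H3→d12:- -> H3
  del 136.0.0.0/11 (clear depth 11)
  lookup 136.13.0.192: bits 1000100000001101000 walk d0:-→d1:-→d2:-→d3:-→d4:-→d5:H3→d6:-→d7:-→d8:-→d9:-→d10:-→d11:-→d12:-→d13:-→d14:-→d15:-→d16:-→d17:-→d18:H1→d19:- -> H1
  add 157.0.0.0/8 -> H2 at depth 8
  add 136.13.0.0/16 -> H1 at depth 16
  lookup 157.4.34.166: bits 100111010 walk d0:-→d1:-→d2:-→d3:-→d4:-→d5:-→d6:-→d7:-→d8:H2→d9:- -> H2
  lookup 136.29.5.223: bits 10001000000 walk d0:-→d1:-→d2:-→d3:-→d4:-→d5:H3→d6:-→d7:-→d8:-→d9:-→d10:-→d11:- -> H3
  add 157.123.0.0/20 -> H2 at depth 20
  del 157.123.1.128/26 (clear depth 26)
  del 157.0.0.0/8 (clear depth 8)
  lookup 136.13.0.184: bits 1000100000001101000 walk d0:-→d1:-→d2:-→d3:-→d4:-→d5:H3→d6:-→d7:-→d8:-→d9:-→d10:-→d11:-→d12:-→d13:-→d14:-→d15:-→d16:H1→d17:-→d18:H1→d19:- -> H1
  lookup 136.13.59.71: bits 100010000000110100 walk d0:-→d1:-→d2:-→d3:-→d4:-→d5:H3→d6:-→d7:-→d8:-→d9:-→d10:-→d11:-→d12:-→d13:-→d14:-→d15:-→d16:H1→d17:-→d18:H1 -> H1
  lookup 136.13.7.81: bits 1000100000001101000 walk d0:-→d1:-→d2:-→d3:-→d4:-→d5:H3→d6:-→d7:-→d8:-→d9:-→d10:-→d11:-→d12:-→d13:-→d14:-→d15:-→d16:H1→d17:-→d18:H1→d19:- -> H1
  lookup 157.123.0.13: bits 10011101011110110000000 walk d0:-→d1:-→d2:-→d3:-→d4:-→d5:-→d6:-→d7:-→d8:-→d9:-→d10:-→d11:-→d12:-→d13:-→d14:-→d15:-→d16:-→d17:-→d18:-→d19:-→d20:H2→d21:-→d22:-→d23:- -> H2
  del 136.0.0.0/5 (clear depth 5)
  add 0.0.0.0/0 -> H1 at depth 0
  add 157.123.0.0/20 -> H0 at depth 20
  add 136.13.16.0/20 -> H1 at depth 20
  del 0.0.0.0/0 (clear depth 0)
  add 157.123.1.160/28 -> H1 at depth 28
  add 157.123.0.0/20 -> H1 at depth 20
  lookup 136.13.16.69: bits 100010000000110100010000 walk d0:-→d1:-→d2:-→d3:-→d4:-→d5:-→d6:-→d7:-→d8:-→d9:-→d10:-→d11:-→d12:-→d13:-→d14:-→d15:-→d16:H1→d17:-→d18:H1→d19:-→d20:H1→d21:-→d22:-→d23:-→d24:- -> H1
  del 136.13.0.0/16 (clear depth 16)

== LOOKUPS ==
["H0","no-route","H3","H1","H2","H3","H1","H1","H1","H2","H1"]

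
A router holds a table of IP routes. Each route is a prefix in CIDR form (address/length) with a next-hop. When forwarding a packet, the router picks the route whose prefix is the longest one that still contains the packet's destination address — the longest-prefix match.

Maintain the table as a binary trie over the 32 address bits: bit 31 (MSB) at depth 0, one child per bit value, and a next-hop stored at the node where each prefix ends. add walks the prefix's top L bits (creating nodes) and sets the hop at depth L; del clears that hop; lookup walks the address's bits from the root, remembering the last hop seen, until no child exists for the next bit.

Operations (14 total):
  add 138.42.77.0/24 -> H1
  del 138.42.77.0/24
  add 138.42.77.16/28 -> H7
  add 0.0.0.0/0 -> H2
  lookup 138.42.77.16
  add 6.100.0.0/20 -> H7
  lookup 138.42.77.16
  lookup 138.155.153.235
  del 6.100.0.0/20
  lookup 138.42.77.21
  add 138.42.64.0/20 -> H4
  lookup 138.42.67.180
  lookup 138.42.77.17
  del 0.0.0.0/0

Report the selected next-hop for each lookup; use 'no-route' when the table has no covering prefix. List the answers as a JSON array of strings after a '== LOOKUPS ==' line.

Process each operation:
  + 138.42.77.0/24 (H1) depth=24
  del 138.42.77.0/24 (clear depth 24)
  + 138.42.77.16/28 (H7) depth=28
  + 0.0.0.0/0 (H2) depth=0
  Q 138.42.77.16: descend 1000101000101010010011010001 ; hops seen [H2,H7] ; pick H7
  + 6.100.0.0/20 (H7) depth=20
  Q 138.42.77.16: descend 1000101000101010010011010001 ; hops seen [H2,H7] ; pick H7
  Q 138.155.153.235: descend 10001010 ; hops seen [H2] ; pick H2
  del 6.100.0.0/20 (clear depth 20)
  Q 138.42.77.21: descend 1000101000101010010011010001 ; hops seen [H2,H7] ; pick H7
  + 138.42.64.0/20 (H4) depth=20
  Q 138.42.67.180: descend 10001010001010100100 ; hops seen [H2,H4] ; pick H4
  Q 138.42.77.17: descend 1000101000101010010011010001 ; hops seen [H2,H4,H7] ; pick H7
  del 0.0.0.0/0 (clear depth 0)

== LOOKUPS ==
["H7","H7","H2","H7","H4","H7"]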